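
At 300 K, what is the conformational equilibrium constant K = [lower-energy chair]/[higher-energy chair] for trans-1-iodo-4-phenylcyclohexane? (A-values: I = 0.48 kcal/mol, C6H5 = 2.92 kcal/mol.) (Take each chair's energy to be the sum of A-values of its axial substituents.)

K ≈ 300

C1 and C4 have opposite parity, so for the trans isomer the two substituents are e,e in one chair and a,a in the other.
Chair I (iodo axial, phenyl axial): E = 3.40 kcal/mol; chair II (iodo equatorial, phenyl equatorial): E = 0.00 kcal/mol.
ΔG = 3.40 kcal/mol between the two chairs.
K = exp(ΔG/RT) with R = 1.987×10⁻³ kcal mol⁻¹ K⁻¹ and T = 300 K gives K ≈ 300.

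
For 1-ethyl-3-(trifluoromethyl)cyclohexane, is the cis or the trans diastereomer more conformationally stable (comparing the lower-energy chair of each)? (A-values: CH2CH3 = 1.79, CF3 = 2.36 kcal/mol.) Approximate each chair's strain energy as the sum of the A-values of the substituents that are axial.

cis

At 1,3 positions (parity same): cis → (e,e or a,a); trans → (a,e or e,a).
Best chair for cis: E = 0.00 kcal/mol; best chair for trans: E = 1.79 kcal/mol.
The cis isomer is lower by 1.79 kcal/mol.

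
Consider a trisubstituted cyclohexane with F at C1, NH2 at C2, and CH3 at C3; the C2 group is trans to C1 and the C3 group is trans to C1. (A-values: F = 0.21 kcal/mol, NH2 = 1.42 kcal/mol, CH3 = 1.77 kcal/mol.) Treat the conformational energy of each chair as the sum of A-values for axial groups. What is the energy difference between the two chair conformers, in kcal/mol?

Chair I (fluoro axial, amino axial, methyl equatorial): E = 1.63 kcal/mol.
Chair II (fluoro equatorial, amino equatorial, methyl axial): E = 1.77 kcal/mol.
ΔE = 1.77 − 1.63 = 0.14 kcal/mol; chair I is more stable.

0.14 kcal/mol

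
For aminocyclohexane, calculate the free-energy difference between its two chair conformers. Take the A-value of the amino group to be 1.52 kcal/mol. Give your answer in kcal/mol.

1.52 kcal/mol

A monosubstituted cyclohexane has one chair with the amino group axial (E = A = 1.52 kcal/mol) and one with it equatorial (E = 0).
ΔE = 1.52 − 0 = 1.52 kcal/mol.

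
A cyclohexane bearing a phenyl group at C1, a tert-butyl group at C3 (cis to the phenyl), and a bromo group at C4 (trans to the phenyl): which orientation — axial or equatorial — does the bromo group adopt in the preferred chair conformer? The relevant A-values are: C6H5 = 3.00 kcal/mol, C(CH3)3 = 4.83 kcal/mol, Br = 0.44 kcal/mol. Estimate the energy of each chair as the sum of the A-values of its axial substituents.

equatorial

Chair I (phenyl axial, tert-butyl axial, bromo axial): E = 8.27 kcal/mol.
Chair II (phenyl equatorial, tert-butyl equatorial, bromo equatorial): E = 0.00 kcal/mol.
Chair II is the more stable (lower-energy) conformer, and in that chair the bromo group is equatorial.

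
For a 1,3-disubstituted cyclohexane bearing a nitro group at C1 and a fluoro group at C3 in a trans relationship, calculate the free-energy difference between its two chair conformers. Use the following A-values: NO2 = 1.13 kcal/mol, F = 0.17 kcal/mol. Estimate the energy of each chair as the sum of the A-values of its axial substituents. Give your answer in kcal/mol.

0.96 kcal/mol

C1 and C3 have the same parity, so for the trans isomer the two substituents are one axial and one equatorial in each chair.
Chair I (nitro axial, fluoro equatorial): E = 1.13 kcal/mol.
Chair II (nitro equatorial, fluoro axial): E = 0.17 kcal/mol.
ΔE = 1.13 − 0.17 = 0.96 kcal/mol; chair II is more stable.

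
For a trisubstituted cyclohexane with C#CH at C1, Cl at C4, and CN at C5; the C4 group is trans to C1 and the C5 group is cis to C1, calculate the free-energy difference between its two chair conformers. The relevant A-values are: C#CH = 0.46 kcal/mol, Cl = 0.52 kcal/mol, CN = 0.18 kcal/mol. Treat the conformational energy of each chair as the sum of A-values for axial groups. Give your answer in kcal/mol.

1.16 kcal/mol

Chair I (ethynyl axial, chloro axial, cyano axial): E = 1.16 kcal/mol.
Chair II (ethynyl equatorial, chloro equatorial, cyano equatorial): E = 0.00 kcal/mol.
ΔE = 1.16 − 0.00 = 1.16 kcal/mol; chair II is more stable.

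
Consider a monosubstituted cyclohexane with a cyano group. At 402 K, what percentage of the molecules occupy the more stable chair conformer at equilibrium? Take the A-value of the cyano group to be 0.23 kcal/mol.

57.1%

One chair has the cyano group axial (E = 0.23 kcal/mol) and the other has it equatorial (E = 0).
ΔG = 0.23 kcal/mol between the two chairs.
K = exp(ΔG/RT) with R = 1.987×10⁻³ kcal mol⁻¹ K⁻¹ and T = 402 K gives K ≈ 1.33.
Fraction in the lower-energy chair = K/(K+1) = 57.1%.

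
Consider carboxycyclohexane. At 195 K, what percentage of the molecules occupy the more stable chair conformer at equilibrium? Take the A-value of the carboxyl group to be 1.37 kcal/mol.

One chair has the carboxyl group axial (E = 1.37 kcal/mol) and the other has it equatorial (E = 0).
ΔG = 1.37 kcal/mol between the two chairs.
K = exp(ΔG/RT) with R = 1.987×10⁻³ kcal mol⁻¹ K⁻¹ and T = 195 K gives K ≈ 34.3.
Fraction in the lower-energy chair = K/(K+1) = 97.2%.

97.2%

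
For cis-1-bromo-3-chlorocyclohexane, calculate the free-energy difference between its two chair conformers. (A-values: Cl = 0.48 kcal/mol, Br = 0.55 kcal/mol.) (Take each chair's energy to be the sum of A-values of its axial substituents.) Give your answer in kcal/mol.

C1 and C3 have the same parity, so for the cis isomer the two substituents are e,e in one chair and a,a in the other.
Chair I (chloro axial, bromo axial): E = 1.03 kcal/mol.
Chair II (chloro equatorial, bromo equatorial): E = 0.00 kcal/mol.
ΔE = 1.03 − 0.00 = 1.03 kcal/mol; chair II is more stable.

1.03 kcal/mol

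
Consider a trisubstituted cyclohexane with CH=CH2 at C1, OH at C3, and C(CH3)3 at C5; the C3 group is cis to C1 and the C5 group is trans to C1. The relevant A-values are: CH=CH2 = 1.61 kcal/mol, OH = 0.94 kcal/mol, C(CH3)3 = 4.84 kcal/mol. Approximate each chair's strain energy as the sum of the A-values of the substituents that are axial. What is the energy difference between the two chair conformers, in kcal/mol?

Chair I (vinyl axial, hydroxyl axial, tert-butyl equatorial): E = 2.55 kcal/mol.
Chair II (vinyl equatorial, hydroxyl equatorial, tert-butyl axial): E = 4.84 kcal/mol.
ΔE = 4.84 − 2.55 = 2.29 kcal/mol; chair I is more stable.

2.29 kcal/mol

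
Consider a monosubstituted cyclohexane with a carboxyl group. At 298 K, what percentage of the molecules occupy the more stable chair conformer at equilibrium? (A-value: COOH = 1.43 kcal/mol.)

91.8%

One chair has the carboxyl group axial (E = 1.43 kcal/mol) and the other has it equatorial (E = 0).
ΔG = 1.43 kcal/mol between the two chairs.
K = exp(ΔG/RT) with R = 1.987×10⁻³ kcal mol⁻¹ K⁻¹ and T = 298 K gives K ≈ 11.2.
Fraction in the lower-energy chair = K/(K+1) = 91.8%.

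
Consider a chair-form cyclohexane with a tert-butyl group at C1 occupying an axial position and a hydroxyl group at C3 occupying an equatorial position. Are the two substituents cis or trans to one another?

C1 and C3 have the same parity, so their axial bonds point in the same direction.
With same-parity carbons, two substituents on the same face are both axial or both equatorial; opposite faces give one of each.
Here the groups are axial/equatorial → opposite face → trans.

trans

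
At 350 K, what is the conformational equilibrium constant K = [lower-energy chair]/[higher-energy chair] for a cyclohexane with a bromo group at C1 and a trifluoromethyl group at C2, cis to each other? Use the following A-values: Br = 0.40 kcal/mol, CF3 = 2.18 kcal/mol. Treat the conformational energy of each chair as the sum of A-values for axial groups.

K ≈ 12.9

C1 and C2 have opposite parity, so for the cis isomer the two substituents are one axial and one equatorial in each chair.
Chair I (bromo axial, trifluoromethyl equatorial): E = 0.40 kcal/mol; chair II (bromo equatorial, trifluoromethyl axial): E = 2.18 kcal/mol.
ΔG = 1.78 kcal/mol between the two chairs.
K = exp(ΔG/RT) with R = 1.987×10⁻³ kcal mol⁻¹ K⁻¹ and T = 350 K gives K ≈ 12.9.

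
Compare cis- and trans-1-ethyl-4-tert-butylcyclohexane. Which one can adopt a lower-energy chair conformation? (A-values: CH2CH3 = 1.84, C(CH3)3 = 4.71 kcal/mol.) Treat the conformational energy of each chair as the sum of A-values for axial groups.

trans

At 1,4 positions (parity opposite): cis → (a,e or e,a); trans → (e,e or a,a).
Best chair for cis: E = 1.84 kcal/mol; best chair for trans: E = 0.00 kcal/mol.
The trans isomer is lower by 1.84 kcal/mol.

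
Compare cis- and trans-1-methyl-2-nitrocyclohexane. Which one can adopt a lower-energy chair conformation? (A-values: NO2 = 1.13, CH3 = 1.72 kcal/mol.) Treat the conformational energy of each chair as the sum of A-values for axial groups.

At 1,2 positions (parity opposite): cis → (a,e or e,a); trans → (e,e or a,a).
Best chair for cis: E = 1.13 kcal/mol; best chair for trans: E = 0.00 kcal/mol.
The trans isomer is lower by 1.13 kcal/mol.

trans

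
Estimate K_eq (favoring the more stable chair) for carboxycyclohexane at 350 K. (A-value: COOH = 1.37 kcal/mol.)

One chair has the carboxyl group axial (E = 1.37 kcal/mol) and the other has it equatorial (E = 0).
ΔG = 1.37 kcal/mol between the two chairs.
K = exp(ΔG/RT) with R = 1.987×10⁻³ kcal mol⁻¹ K⁻¹ and T = 350 K gives K ≈ 7.17.

K ≈ 7.17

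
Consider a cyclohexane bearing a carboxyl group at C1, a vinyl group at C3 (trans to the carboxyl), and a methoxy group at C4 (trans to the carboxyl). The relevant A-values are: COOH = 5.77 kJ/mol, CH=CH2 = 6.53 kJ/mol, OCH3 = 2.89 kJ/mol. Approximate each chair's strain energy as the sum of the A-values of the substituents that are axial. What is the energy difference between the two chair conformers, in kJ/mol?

Chair I (carboxyl axial, vinyl equatorial, methoxy axial): E = 8.66 kJ/mol.
Chair II (carboxyl equatorial, vinyl axial, methoxy equatorial): E = 6.53 kJ/mol.
ΔE = 8.66 − 6.53 = 2.13 kJ/mol; chair II is more stable.

2.13 kJ/mol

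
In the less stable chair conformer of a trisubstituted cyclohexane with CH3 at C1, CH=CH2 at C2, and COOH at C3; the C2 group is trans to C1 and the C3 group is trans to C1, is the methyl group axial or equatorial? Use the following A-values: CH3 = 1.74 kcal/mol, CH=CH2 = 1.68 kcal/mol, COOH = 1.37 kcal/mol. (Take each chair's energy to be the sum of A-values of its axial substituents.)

Chair I (methyl axial, vinyl axial, carboxyl equatorial): E = 3.42 kcal/mol.
Chair II (methyl equatorial, vinyl equatorial, carboxyl axial): E = 1.37 kcal/mol.
Chair I is the less stable (higher-energy) conformer, and in that chair the methyl group is axial.

axial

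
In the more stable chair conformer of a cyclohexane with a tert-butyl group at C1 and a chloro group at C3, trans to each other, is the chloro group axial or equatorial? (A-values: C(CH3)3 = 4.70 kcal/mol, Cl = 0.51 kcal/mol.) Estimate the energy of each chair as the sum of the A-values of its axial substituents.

C1 and C3 have the same parity, so for the trans isomer the two substituents are one axial and one equatorial in each chair.
Chair I (tert-butyl axial, chloro equatorial): E = 4.70 kcal/mol.
Chair II (tert-butyl equatorial, chloro axial): E = 0.51 kcal/mol.
Chair II is the more stable (lower-energy) conformer, and in that chair the chloro group is axial.

axial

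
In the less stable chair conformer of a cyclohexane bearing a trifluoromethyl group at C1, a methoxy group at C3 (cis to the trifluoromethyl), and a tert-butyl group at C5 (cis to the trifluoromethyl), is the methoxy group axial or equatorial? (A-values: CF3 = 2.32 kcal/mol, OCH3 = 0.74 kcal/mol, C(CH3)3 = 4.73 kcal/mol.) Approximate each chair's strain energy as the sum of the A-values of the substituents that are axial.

axial

Chair I (trifluoromethyl axial, methoxy axial, tert-butyl axial): E = 7.79 kcal/mol.
Chair II (trifluoromethyl equatorial, methoxy equatorial, tert-butyl equatorial): E = 0.00 kcal/mol.
Chair I is the less stable (higher-energy) conformer, and in that chair the methoxy group is axial.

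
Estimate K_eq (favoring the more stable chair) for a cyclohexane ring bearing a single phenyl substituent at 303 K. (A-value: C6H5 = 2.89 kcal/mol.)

One chair has the phenyl group axial (E = 2.89 kcal/mol) and the other has it equatorial (E = 0).
ΔG = 2.89 kcal/mol between the two chairs.
K = exp(ΔG/RT) with R = 1.987×10⁻³ kcal mol⁻¹ K⁻¹ and T = 303 K gives K ≈ 122.

K ≈ 122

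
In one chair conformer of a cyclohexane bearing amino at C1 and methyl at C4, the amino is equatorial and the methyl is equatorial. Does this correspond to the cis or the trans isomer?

trans

C1 and C4 have opposite parity, so their axial bonds point in opposite directions.
With opposite-parity carbons, two substituents on the same face are one axial and one equatorial; opposite faces give both axial or both equatorial.
Here the groups are equatorial/equatorial → opposite face → trans.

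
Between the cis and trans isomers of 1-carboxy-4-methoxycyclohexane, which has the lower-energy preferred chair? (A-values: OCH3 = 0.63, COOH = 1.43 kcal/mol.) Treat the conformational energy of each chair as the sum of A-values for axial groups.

trans

At 1,4 positions (parity opposite): cis → (a,e or e,a); trans → (e,e or a,a).
Best chair for cis: E = 0.63 kcal/mol; best chair for trans: E = 0.00 kcal/mol.
The trans isomer is lower by 0.63 kcal/mol.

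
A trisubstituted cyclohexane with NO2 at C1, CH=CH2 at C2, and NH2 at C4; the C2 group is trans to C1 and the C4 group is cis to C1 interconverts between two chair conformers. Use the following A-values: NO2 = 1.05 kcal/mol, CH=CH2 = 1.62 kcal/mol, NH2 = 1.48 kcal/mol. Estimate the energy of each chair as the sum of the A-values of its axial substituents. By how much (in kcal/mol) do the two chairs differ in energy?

1.19 kcal/mol

Chair I (nitro axial, vinyl axial, amino equatorial): E = 2.67 kcal/mol.
Chair II (nitro equatorial, vinyl equatorial, amino axial): E = 1.48 kcal/mol.
ΔE = 2.67 − 1.48 = 1.19 kcal/mol; chair II is more stable.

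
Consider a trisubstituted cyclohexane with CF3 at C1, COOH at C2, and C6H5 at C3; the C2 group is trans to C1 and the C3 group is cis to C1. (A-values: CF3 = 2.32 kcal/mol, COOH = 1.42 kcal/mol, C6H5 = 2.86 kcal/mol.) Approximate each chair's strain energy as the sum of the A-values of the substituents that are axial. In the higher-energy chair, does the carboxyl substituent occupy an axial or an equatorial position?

axial

Chair I (trifluoromethyl axial, carboxyl axial, phenyl axial): E = 6.60 kcal/mol.
Chair II (trifluoromethyl equatorial, carboxyl equatorial, phenyl equatorial): E = 0.00 kcal/mol.
Chair I is the less stable (higher-energy) conformer, and in that chair the carboxyl group is axial.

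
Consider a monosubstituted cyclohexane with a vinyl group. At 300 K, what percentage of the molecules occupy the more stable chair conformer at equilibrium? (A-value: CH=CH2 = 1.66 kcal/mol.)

One chair has the vinyl group axial (E = 1.66 kcal/mol) and the other has it equatorial (E = 0).
ΔG = 1.66 kcal/mol between the two chairs.
K = exp(ΔG/RT) with R = 1.987×10⁻³ kcal mol⁻¹ K⁻¹ and T = 300 K gives K ≈ 16.2.
Fraction in the lower-energy chair = K/(K+1) = 94.2%.

94.2%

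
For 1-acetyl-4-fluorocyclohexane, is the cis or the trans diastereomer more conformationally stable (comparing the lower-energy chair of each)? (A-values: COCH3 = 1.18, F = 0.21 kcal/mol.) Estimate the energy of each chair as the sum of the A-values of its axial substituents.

At 1,4 positions (parity opposite): cis → (a,e or e,a); trans → (e,e or a,a).
Best chair for cis: E = 0.21 kcal/mol; best chair for trans: E = 0.00 kcal/mol.
The trans isomer is lower by 0.21 kcal/mol.

trans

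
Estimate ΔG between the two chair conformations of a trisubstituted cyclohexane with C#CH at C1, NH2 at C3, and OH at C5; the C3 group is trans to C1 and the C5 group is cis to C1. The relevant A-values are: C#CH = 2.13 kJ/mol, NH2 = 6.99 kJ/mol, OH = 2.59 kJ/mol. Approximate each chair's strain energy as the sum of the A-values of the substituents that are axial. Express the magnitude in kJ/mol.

2.27 kJ/mol

Chair I (ethynyl axial, amino equatorial, hydroxyl axial): E = 4.72 kJ/mol.
Chair II (ethynyl equatorial, amino axial, hydroxyl equatorial): E = 6.99 kJ/mol.
ΔE = 6.99 − 4.72 = 2.27 kJ/mol; chair I is more stable.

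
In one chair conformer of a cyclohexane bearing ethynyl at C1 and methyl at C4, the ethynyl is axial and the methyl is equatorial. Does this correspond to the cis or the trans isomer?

C1 and C4 have opposite parity, so their axial bonds point in opposite directions.
With opposite-parity carbons, two substituents on the same face are one axial and one equatorial; opposite faces give both axial or both equatorial.
Here the groups are axial/equatorial → same face → cis.

cis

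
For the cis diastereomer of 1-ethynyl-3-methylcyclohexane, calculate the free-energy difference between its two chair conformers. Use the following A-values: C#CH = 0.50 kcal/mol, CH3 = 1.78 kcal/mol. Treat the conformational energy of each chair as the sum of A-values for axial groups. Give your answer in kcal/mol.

2.28 kcal/mol

C1 and C3 have the same parity, so for the cis isomer the two substituents are e,e in one chair and a,a in the other.
Chair I (ethynyl axial, methyl axial): E = 2.28 kcal/mol.
Chair II (ethynyl equatorial, methyl equatorial): E = 0.00 kcal/mol.
ΔE = 2.28 − 0.00 = 2.28 kcal/mol; chair II is more stable.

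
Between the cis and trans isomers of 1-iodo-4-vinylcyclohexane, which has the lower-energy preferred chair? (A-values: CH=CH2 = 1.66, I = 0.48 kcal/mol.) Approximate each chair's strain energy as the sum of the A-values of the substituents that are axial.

trans

At 1,4 positions (parity opposite): cis → (a,e or e,a); trans → (e,e or a,a).
Best chair for cis: E = 0.48 kcal/mol; best chair for trans: E = 0.00 kcal/mol.
The trans isomer is lower by 0.48 kcal/mol.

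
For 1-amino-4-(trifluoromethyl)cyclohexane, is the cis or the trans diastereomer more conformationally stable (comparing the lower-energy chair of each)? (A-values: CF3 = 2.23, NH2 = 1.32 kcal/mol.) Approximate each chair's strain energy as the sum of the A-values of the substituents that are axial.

trans

At 1,4 positions (parity opposite): cis → (a,e or e,a); trans → (e,e or a,a).
Best chair for cis: E = 1.32 kcal/mol; best chair for trans: E = 0.00 kcal/mol.
The trans isomer is lower by 1.32 kcal/mol.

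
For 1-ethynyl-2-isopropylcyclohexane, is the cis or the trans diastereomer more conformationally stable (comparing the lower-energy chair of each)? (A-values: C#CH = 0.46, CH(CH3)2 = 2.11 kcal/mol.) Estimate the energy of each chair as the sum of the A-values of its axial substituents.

At 1,2 positions (parity opposite): cis → (a,e or e,a); trans → (e,e or a,a).
Best chair for cis: E = 0.46 kcal/mol; best chair for trans: E = 0.00 kcal/mol.
The trans isomer is lower by 0.46 kcal/mol.

trans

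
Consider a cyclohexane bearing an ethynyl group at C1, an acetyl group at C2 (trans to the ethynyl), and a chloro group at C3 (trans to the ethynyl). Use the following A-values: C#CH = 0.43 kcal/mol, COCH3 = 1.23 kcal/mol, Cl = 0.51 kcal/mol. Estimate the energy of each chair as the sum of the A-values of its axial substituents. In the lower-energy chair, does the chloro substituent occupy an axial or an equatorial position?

Chair I (ethynyl axial, acetyl axial, chloro equatorial): E = 1.66 kcal/mol.
Chair II (ethynyl equatorial, acetyl equatorial, chloro axial): E = 0.51 kcal/mol.
Chair II is the more stable (lower-energy) conformer, and in that chair the chloro group is axial.

axial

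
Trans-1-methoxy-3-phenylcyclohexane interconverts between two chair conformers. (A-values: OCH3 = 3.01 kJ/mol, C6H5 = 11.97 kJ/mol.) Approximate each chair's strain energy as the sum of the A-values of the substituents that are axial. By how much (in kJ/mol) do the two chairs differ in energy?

8.96 kJ/mol

C1 and C3 have the same parity, so for the trans isomer the two substituents are one axial and one equatorial in each chair.
Chair I (methoxy axial, phenyl equatorial): E = 3.01 kJ/mol.
Chair II (methoxy equatorial, phenyl axial): E = 11.97 kJ/mol.
ΔE = 11.97 − 3.01 = 8.96 kJ/mol; chair I is more stable.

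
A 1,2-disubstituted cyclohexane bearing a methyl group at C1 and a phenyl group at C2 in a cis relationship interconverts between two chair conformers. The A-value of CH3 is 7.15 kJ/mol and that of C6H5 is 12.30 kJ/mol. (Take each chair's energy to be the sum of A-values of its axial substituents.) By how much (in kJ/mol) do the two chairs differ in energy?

5.15 kJ/mol

C1 and C2 have opposite parity, so for the cis isomer the two substituents are one axial and one equatorial in each chair.
Chair I (methyl axial, phenyl equatorial): E = 7.15 kJ/mol.
Chair II (methyl equatorial, phenyl axial): E = 12.30 kJ/mol.
ΔE = 12.30 − 7.15 = 5.15 kJ/mol; chair I is more stable.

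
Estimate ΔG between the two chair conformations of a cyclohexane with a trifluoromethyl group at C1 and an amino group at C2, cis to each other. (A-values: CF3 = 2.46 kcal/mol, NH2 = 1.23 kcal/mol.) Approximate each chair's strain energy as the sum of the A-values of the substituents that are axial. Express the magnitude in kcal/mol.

1.23 kcal/mol

C1 and C2 have opposite parity, so for the cis isomer the two substituents are one axial and one equatorial in each chair.
Chair I (trifluoromethyl axial, amino equatorial): E = 2.46 kcal/mol.
Chair II (trifluoromethyl equatorial, amino axial): E = 1.23 kcal/mol.
ΔE = 2.46 − 1.23 = 1.23 kcal/mol; chair II is more stable.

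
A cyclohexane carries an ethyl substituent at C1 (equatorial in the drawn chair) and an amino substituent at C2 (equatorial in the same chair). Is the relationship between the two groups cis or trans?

C1 and C2 have opposite parity, so their axial bonds point in opposite directions.
With opposite-parity carbons, two substituents on the same face are one axial and one equatorial; opposite faces give both axial or both equatorial.
Here the groups are equatorial/equatorial → opposite face → trans.

trans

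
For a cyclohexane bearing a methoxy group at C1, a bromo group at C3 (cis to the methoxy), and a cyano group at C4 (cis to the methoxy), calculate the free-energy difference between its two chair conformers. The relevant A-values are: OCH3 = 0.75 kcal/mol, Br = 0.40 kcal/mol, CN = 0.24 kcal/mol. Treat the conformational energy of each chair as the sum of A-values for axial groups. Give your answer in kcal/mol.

Chair I (methoxy axial, bromo axial, cyano equatorial): E = 1.15 kcal/mol.
Chair II (methoxy equatorial, bromo equatorial, cyano axial): E = 0.24 kcal/mol.
ΔE = 1.15 − 0.24 = 0.91 kcal/mol; chair II is more stable.

0.91 kcal/mol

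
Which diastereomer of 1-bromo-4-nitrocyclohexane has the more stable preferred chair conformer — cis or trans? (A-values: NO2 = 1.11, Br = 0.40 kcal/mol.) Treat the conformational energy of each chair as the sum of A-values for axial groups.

At 1,4 positions (parity opposite): cis → (a,e or e,a); trans → (e,e or a,a).
Best chair for cis: E = 0.40 kcal/mol; best chair for trans: E = 0.00 kcal/mol.
The trans isomer is lower by 0.40 kcal/mol.

trans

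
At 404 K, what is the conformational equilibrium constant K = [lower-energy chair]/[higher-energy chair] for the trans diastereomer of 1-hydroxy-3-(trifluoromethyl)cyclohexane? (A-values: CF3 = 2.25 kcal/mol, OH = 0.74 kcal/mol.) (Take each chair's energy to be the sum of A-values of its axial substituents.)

K ≈ 6.56

C1 and C3 have the same parity, so for the trans isomer the two substituents are one axial and one equatorial in each chair.
Chair I (trifluoromethyl axial, hydroxyl equatorial): E = 2.25 kcal/mol; chair II (trifluoromethyl equatorial, hydroxyl axial): E = 0.74 kcal/mol.
ΔG = 1.51 kcal/mol between the two chairs.
K = exp(ΔG/RT) with R = 1.987×10⁻³ kcal mol⁻¹ K⁻¹ and T = 404 K gives K ≈ 6.56.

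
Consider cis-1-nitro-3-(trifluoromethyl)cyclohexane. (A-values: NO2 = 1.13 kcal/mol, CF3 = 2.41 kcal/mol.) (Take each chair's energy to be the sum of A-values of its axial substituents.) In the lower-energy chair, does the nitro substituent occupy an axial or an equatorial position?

C1 and C3 have the same parity, so for the cis isomer the two substituents are e,e in one chair and a,a in the other.
Chair I (nitro axial, trifluoromethyl axial): E = 3.54 kcal/mol.
Chair II (nitro equatorial, trifluoromethyl equatorial): E = 0.00 kcal/mol.
Chair II is the more stable (lower-energy) conformer, and in that chair the nitro group is equatorial.

equatorial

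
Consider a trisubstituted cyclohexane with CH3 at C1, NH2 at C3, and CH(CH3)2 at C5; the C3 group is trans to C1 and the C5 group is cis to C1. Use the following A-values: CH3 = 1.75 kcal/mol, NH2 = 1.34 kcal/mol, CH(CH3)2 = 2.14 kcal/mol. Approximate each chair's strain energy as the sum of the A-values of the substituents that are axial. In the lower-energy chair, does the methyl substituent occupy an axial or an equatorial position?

equatorial

Chair I (methyl axial, amino equatorial, isopropyl axial): E = 3.89 kcal/mol.
Chair II (methyl equatorial, amino axial, isopropyl equatorial): E = 1.34 kcal/mol.
Chair II is the more stable (lower-energy) conformer, and in that chair the methyl group is equatorial.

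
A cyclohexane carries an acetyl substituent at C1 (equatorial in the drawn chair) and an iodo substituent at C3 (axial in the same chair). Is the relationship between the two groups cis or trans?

C1 and C3 have the same parity, so their axial bonds point in the same direction.
With same-parity carbons, two substituents on the same face are both axial or both equatorial; opposite faces give one of each.
Here the groups are equatorial/axial → opposite face → trans.

trans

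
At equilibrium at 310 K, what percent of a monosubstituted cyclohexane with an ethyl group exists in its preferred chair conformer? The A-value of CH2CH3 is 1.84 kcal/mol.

95.2%

One chair has the ethyl group axial (E = 1.84 kcal/mol) and the other has it equatorial (E = 0).
ΔG = 1.84 kcal/mol between the two chairs.
K = exp(ΔG/RT) with R = 1.987×10⁻³ kcal mol⁻¹ K⁻¹ and T = 310 K gives K ≈ 19.8.
Fraction in the lower-energy chair = K/(K+1) = 95.2%.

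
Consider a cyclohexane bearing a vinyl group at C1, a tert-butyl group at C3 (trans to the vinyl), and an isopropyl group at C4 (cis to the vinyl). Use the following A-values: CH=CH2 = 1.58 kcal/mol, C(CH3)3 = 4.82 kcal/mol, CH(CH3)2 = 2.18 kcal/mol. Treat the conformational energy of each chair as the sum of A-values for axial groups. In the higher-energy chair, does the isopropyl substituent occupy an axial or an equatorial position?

axial

Chair I (vinyl axial, tert-butyl equatorial, isopropyl equatorial): E = 1.58 kcal/mol.
Chair II (vinyl equatorial, tert-butyl axial, isopropyl axial): E = 7.00 kcal/mol.
Chair II is the less stable (higher-energy) conformer, and in that chair the isopropyl group is axial.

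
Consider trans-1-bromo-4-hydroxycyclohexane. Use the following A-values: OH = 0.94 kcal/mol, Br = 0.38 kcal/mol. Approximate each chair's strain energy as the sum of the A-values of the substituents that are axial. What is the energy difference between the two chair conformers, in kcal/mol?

C1 and C4 have opposite parity, so for the trans isomer the two substituents are e,e in one chair and a,a in the other.
Chair I (hydroxyl axial, bromo axial): E = 1.32 kcal/mol.
Chair II (hydroxyl equatorial, bromo equatorial): E = 0.00 kcal/mol.
ΔE = 1.32 − 0.00 = 1.32 kcal/mol; chair II is more stable.

1.32 kcal/mol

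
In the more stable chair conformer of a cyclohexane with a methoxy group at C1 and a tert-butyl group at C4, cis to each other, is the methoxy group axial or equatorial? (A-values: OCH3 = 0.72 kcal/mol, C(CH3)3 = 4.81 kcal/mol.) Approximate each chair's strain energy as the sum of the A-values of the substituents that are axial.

C1 and C4 have opposite parity, so for the cis isomer the two substituents are one axial and one equatorial in each chair.
Chair I (methoxy axial, tert-butyl equatorial): E = 0.72 kcal/mol.
Chair II (methoxy equatorial, tert-butyl axial): E = 4.81 kcal/mol.
Chair I is the more stable (lower-energy) conformer, and in that chair the methoxy group is axial.

axial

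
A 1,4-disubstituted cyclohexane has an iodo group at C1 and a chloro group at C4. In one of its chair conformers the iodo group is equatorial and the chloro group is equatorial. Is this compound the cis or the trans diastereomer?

C1 and C4 have opposite parity, so their axial bonds point in opposite directions.
With opposite-parity carbons, two substituents on the same face are one axial and one equatorial; opposite faces give both axial or both equatorial.
Here the groups are equatorial/equatorial → opposite face → trans.

trans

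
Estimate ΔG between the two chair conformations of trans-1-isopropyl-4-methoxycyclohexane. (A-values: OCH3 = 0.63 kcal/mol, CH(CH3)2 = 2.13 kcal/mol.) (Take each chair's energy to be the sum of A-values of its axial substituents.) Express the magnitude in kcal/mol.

C1 and C4 have opposite parity, so for the trans isomer the two substituents are e,e in one chair and a,a in the other.
Chair I (methoxy axial, isopropyl axial): E = 2.76 kcal/mol.
Chair II (methoxy equatorial, isopropyl equatorial): E = 0.00 kcal/mol.
ΔE = 2.76 − 0.00 = 2.76 kcal/mol; chair II is more stable.

2.76 kcal/mol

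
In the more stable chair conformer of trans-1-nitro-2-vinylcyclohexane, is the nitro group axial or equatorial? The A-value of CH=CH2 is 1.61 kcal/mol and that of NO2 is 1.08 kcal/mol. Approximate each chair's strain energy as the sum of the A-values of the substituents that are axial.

C1 and C2 have opposite parity, so for the trans isomer the two substituents are e,e in one chair and a,a in the other.
Chair I (vinyl axial, nitro axial): E = 2.69 kcal/mol.
Chair II (vinyl equatorial, nitro equatorial): E = 0.00 kcal/mol.
Chair II is the more stable (lower-energy) conformer, and in that chair the nitro group is equatorial.

equatorial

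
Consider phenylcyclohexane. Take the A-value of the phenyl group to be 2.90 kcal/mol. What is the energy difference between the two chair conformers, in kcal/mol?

2.90 kcal/mol

A monosubstituted cyclohexane has one chair with the phenyl group axial (E = A = 2.90 kcal/mol) and one with it equatorial (E = 0).
ΔE = 2.90 − 0 = 2.90 kcal/mol.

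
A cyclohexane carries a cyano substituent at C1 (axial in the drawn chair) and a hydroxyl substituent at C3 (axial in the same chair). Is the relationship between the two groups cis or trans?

C1 and C3 have the same parity, so their axial bonds point in the same direction.
With same-parity carbons, two substituents on the same face are both axial or both equatorial; opposite faces give one of each.
Here the groups are axial/axial → same face → cis.

cis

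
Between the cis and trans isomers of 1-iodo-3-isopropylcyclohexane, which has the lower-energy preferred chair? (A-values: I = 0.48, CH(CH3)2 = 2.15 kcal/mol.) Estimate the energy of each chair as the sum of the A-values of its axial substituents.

cis

At 1,3 positions (parity same): cis → (e,e or a,a); trans → (a,e or e,a).
Best chair for cis: E = 0.00 kcal/mol; best chair for trans: E = 0.48 kcal/mol.
The cis isomer is lower by 0.48 kcal/mol.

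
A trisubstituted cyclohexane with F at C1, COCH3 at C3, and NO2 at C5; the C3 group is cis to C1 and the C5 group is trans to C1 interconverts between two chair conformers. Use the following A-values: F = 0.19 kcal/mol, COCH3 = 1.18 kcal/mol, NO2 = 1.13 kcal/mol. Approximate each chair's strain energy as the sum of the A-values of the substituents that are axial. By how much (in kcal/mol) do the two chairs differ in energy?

0.24 kcal/mol

Chair I (fluoro axial, acetyl axial, nitro equatorial): E = 1.37 kcal/mol.
Chair II (fluoro equatorial, acetyl equatorial, nitro axial): E = 1.13 kcal/mol.
ΔE = 1.37 − 1.13 = 0.24 kcal/mol; chair II is more stable.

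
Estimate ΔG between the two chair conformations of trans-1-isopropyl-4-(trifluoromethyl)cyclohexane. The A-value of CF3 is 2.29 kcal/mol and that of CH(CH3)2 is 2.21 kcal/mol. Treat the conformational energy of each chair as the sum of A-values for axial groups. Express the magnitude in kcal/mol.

4.50 kcal/mol

C1 and C4 have opposite parity, so for the trans isomer the two substituents are e,e in one chair and a,a in the other.
Chair I (trifluoromethyl axial, isopropyl axial): E = 4.50 kcal/mol.
Chair II (trifluoromethyl equatorial, isopropyl equatorial): E = 0.00 kcal/mol.
ΔE = 4.50 − 0.00 = 4.50 kcal/mol; chair II is more stable.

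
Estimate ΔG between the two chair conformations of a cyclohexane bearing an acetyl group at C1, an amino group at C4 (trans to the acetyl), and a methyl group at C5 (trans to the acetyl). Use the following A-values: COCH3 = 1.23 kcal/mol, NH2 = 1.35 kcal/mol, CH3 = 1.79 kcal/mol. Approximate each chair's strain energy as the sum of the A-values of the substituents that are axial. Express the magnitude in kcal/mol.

0.79 kcal/mol

Chair I (acetyl axial, amino axial, methyl equatorial): E = 2.58 kcal/mol.
Chair II (acetyl equatorial, amino equatorial, methyl axial): E = 1.79 kcal/mol.
ΔE = 2.58 − 1.79 = 0.79 kcal/mol; chair II is more stable.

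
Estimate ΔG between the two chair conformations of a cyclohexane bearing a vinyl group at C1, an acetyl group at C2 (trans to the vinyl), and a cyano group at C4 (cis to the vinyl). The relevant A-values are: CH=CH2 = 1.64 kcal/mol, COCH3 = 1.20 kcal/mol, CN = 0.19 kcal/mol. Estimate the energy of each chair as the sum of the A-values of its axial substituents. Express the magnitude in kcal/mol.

2.65 kcal/mol

Chair I (vinyl axial, acetyl axial, cyano equatorial): E = 2.84 kcal/mol.
Chair II (vinyl equatorial, acetyl equatorial, cyano axial): E = 0.19 kcal/mol.
ΔE = 2.84 − 0.19 = 2.65 kcal/mol; chair II is more stable.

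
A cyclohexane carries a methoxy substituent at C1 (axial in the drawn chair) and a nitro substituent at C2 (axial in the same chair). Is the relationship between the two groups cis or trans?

C1 and C2 have opposite parity, so their axial bonds point in opposite directions.
With opposite-parity carbons, two substituents on the same face are one axial and one equatorial; opposite faces give both axial or both equatorial.
Here the groups are axial/axial → opposite face → trans.

trans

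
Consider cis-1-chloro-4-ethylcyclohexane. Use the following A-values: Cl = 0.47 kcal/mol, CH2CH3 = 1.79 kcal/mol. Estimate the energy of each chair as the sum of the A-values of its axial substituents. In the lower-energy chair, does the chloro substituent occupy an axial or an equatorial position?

axial

C1 and C4 have opposite parity, so for the cis isomer the two substituents are one axial and one equatorial in each chair.
Chair I (chloro axial, ethyl equatorial): E = 0.47 kcal/mol.
Chair II (chloro equatorial, ethyl axial): E = 1.79 kcal/mol.
Chair I is the more stable (lower-energy) conformer, and in that chair the chloro group is axial.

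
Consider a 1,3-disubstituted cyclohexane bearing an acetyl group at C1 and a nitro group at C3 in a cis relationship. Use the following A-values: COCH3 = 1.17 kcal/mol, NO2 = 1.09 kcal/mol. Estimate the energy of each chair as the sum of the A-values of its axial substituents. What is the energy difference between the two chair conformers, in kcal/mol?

C1 and C3 have the same parity, so for the cis isomer the two substituents are e,e in one chair and a,a in the other.
Chair I (acetyl axial, nitro axial): E = 2.26 kcal/mol.
Chair II (acetyl equatorial, nitro equatorial): E = 0.00 kcal/mol.
ΔE = 2.26 − 0.00 = 2.26 kcal/mol; chair II is more stable.

2.26 kcal/mol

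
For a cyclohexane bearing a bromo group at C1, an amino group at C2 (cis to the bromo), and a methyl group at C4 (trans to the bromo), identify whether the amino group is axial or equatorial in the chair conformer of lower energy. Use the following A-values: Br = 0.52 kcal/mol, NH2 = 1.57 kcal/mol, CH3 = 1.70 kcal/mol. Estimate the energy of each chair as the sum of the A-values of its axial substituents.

axial

Chair I (bromo axial, amino equatorial, methyl axial): E = 2.22 kcal/mol.
Chair II (bromo equatorial, amino axial, methyl equatorial): E = 1.57 kcal/mol.
Chair II is the more stable (lower-energy) conformer, and in that chair the amino group is axial.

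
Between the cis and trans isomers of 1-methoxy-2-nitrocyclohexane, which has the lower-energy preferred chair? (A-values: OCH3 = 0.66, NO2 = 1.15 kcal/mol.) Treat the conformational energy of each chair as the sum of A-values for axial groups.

At 1,2 positions (parity opposite): cis → (a,e or e,a); trans → (e,e or a,a).
Best chair for cis: E = 0.66 kcal/mol; best chair for trans: E = 0.00 kcal/mol.
The trans isomer is lower by 0.66 kcal/mol.

trans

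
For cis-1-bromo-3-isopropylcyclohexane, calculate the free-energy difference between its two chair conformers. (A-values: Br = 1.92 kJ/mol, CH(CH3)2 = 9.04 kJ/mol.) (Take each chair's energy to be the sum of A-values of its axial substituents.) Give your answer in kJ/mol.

10.96 kJ/mol

C1 and C3 have the same parity, so for the cis isomer the two substituents are e,e in one chair and a,a in the other.
Chair I (bromo axial, isopropyl axial): E = 10.96 kJ/mol.
Chair II (bromo equatorial, isopropyl equatorial): E = 0.00 kJ/mol.
ΔE = 10.96 − 0.00 = 10.96 kJ/mol; chair II is more stable.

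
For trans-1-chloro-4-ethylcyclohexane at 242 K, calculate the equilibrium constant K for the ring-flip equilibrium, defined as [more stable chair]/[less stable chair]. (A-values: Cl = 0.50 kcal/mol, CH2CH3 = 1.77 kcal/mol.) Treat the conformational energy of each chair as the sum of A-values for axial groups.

C1 and C4 have opposite parity, so for the trans isomer the two substituents are e,e in one chair and a,a in the other.
Chair I (chloro axial, ethyl axial): E = 2.27 kcal/mol; chair II (chloro equatorial, ethyl equatorial): E = 0.00 kcal/mol.
ΔG = 2.27 kcal/mol between the two chairs.
K = exp(ΔG/RT) with R = 1.987×10⁻³ kcal mol⁻¹ K⁻¹ and T = 242 K gives K ≈ 112.

K ≈ 112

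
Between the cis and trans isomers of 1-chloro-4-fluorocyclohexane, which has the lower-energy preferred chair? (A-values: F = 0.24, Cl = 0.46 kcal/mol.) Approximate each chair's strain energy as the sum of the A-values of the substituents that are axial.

trans

At 1,4 positions (parity opposite): cis → (a,e or e,a); trans → (e,e or a,a).
Best chair for cis: E = 0.24 kcal/mol; best chair for trans: E = 0.00 kcal/mol.
The trans isomer is lower by 0.24 kcal/mol.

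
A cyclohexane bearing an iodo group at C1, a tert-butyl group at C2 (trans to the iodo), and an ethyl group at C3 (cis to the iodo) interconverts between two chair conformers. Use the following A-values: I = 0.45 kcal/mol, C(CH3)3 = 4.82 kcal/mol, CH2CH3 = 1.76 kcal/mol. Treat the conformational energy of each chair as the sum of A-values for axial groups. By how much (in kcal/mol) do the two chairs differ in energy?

Chair I (iodo axial, tert-butyl axial, ethyl axial): E = 7.03 kcal/mol.
Chair II (iodo equatorial, tert-butyl equatorial, ethyl equatorial): E = 0.00 kcal/mol.
ΔE = 7.03 − 0.00 = 7.03 kcal/mol; chair II is more stable.

7.03 kcal/mol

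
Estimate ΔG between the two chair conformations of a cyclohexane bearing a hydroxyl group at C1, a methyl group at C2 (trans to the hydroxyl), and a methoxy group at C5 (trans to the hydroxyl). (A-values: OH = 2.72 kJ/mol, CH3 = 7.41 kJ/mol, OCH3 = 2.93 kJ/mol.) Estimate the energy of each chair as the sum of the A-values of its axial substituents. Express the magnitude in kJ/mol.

7.20 kJ/mol

Chair I (hydroxyl axial, methyl axial, methoxy equatorial): E = 10.13 kJ/mol.
Chair II (hydroxyl equatorial, methyl equatorial, methoxy axial): E = 2.93 kJ/mol.
ΔE = 10.13 − 2.93 = 7.20 kJ/mol; chair II is more stable.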